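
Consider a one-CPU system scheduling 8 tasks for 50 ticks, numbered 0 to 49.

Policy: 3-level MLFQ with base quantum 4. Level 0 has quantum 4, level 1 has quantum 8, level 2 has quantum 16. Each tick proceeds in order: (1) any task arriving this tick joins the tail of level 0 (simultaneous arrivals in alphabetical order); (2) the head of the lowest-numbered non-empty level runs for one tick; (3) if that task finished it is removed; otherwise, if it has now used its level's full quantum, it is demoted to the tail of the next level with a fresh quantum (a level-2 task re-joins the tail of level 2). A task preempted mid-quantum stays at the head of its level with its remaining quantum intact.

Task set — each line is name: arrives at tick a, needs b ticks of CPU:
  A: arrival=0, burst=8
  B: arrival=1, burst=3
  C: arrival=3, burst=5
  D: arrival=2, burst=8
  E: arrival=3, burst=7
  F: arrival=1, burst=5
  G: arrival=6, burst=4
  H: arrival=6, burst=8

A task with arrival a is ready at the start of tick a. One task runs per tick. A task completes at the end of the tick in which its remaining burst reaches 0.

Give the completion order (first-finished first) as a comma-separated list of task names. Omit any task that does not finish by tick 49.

t=0: L0/L1/L2 = A/-/- → run A
t=1: L0/L1/L2 = ABF/-/- → run A
t=2: L0/L1/L2 = ABFD/-/- → run A
t=3: L0/L1/L2 = ABFDCE/-/- → run A
t=4: L0/L1/L2 = BFDCE/A/- → run B
t=5: L0/L1/L2 = BFDCE/A/- → run B
t=6: L0/L1/L2 = BFDCEGH/A/- → run B
t=7: L0/L1/L2 = FDCEGH/A/- → run F
t=8: L0/L1/L2 = FDCEGH/A/- → run F
t=9: L0/L1/L2 = FDCEGH/A/- → run F
t=10: L0/L1/L2 = FDCEGH/A/- → run F
t=11: L0/L1/L2 = DCEGH/AF/- → run D
t=12: L0/L1/L2 = DCEGH/AF/- → run D
t=13: L0/L1/L2 = DCEGH/AF/- → run D
t=14: L0/L1/L2 = DCEGH/AF/- → run D
t=15: L0/L1/L2 = CEGH/AFD/- → run C
t=16: L0/L1/L2 = CEGH/AFD/- → run C
t=17: L0/L1/L2 = CEGH/AFD/- → run C
t=18: L0/L1/L2 = CEGH/AFD/- → run C
t=19: L0/L1/L2 = EGH/AFDC/- → run E
t=20: L0/L1/L2 = EGH/AFDC/- → run E
t=21: L0/L1/L2 = EGH/AFDC/- → run E
t=22: L0/L1/L2 = EGH/AFDC/- → run E
t=23: L0/L1/L2 = GH/AFDCE/- → run G
t=24: L0/L1/L2 = GH/AFDCE/- → run G
t=25: L0/L1/L2 = GH/AFDCE/- → run G
t=26: L0/L1/L2 = GH/AFDCE/- → run G
t=27: L0/L1/L2 = H/AFDCE/- → run H
t=28: L0/L1/L2 = H/AFDCE/- → run H
t=29: L0/L1/L2 = H/AFDCE/- → run H
t=30: L0/L1/L2 = H/AFDCE/- → run H
t=31: L0/L1/L2 = -/AFDCEH/- → run A
t=32: L0/L1/L2 = -/AFDCEH/- → run A
t=33: L0/L1/L2 = -/AFDCEH/- → run A
t=34: L0/L1/L2 = -/AFDCEH/- → run A
t=35: L0/L1/L2 = -/FDCEH/- → run F
t=36: L0/L1/L2 = -/DCEH/- → run D
t=37: L0/L1/L2 = -/DCEH/- → run D
t=38: L0/L1/L2 = -/DCEH/- → run D
t=39: L0/L1/L2 = -/DCEH/- → run D
t=40: L0/L1/L2 = -/CEH/- → run C
t=41: L0/L1/L2 = -/EH/- → run E
t=42: L0/L1/L2 = -/EH/- → run E
t=43: L0/L1/L2 = -/EH/- → run E
t=44: L0/L1/L2 = -/H/- → run H
t=45: L0/L1/L2 = -/H/- → run H
t=46: L0/L1/L2 = -/H/- → run H
t=47: L0/L1/L2 = -/H/- → run H
t=48: (idle)
t=49: (idle)

completion order = B, G, A, F, D, C, E, H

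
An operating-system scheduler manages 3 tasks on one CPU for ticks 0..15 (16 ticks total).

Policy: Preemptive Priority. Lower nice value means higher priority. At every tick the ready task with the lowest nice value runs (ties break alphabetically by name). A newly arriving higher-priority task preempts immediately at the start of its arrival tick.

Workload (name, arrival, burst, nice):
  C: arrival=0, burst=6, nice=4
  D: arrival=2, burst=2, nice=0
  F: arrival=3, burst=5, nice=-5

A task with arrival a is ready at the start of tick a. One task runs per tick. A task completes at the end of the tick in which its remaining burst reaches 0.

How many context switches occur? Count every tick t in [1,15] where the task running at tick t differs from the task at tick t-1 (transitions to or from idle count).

context switches = 5

t=0: ready={C} → run C
t=1: ready={C} → run C
t=2: ready={C,D} → run D
t=3: ready={C,D,F} → run F
t=4: ready={C,D,F} → run F
t=5: ready={C,D,F} → run F
t=6: ready={C,D,F} → run F
t=7: ready={C,D,F} → run F
t=8: ready={C,D} → run D
t=9: ready={C} → run C
t=10: ready={C} → run C
t=11: ready={C} → run C
t=12: ready={C} → run C
t=13: (idle)
t=14: (idle)
t=15: (idle)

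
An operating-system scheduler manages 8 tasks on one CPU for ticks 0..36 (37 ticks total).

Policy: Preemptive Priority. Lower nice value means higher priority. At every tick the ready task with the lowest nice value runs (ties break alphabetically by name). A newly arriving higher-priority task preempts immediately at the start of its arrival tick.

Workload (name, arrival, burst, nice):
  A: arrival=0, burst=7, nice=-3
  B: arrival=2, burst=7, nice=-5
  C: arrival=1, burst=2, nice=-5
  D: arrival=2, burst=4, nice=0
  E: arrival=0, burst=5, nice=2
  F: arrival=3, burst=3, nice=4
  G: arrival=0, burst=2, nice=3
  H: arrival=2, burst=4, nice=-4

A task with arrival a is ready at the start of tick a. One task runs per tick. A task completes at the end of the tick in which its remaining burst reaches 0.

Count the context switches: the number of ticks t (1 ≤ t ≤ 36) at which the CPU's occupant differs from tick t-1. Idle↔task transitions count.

t=0: ready={A,E,G} → run A
t=1: ready={A,C,E,G} → run C
t=2: ready={A,B,C,D,E,G,H} → run B
t=3: ready={A,B,C,D,E,F,G,H} → run B
t=4: ready={A,B,C,D,E,F,G,H} → run B
t=5: ready={A,B,C,D,E,F,G,H} → run B
t=6: ready={A,B,C,D,E,F,G,H} → run B
t=7: ready={A,B,C,D,E,F,G,H} → run B
t=8: ready={A,B,C,D,E,F,G,H} → run B
t=9: ready={A,C,D,E,F,G,H} → run C
t=10: ready={A,D,E,F,G,H} → run H
t=11: ready={A,D,E,F,G,H} → run H
t=12: ready={A,D,E,F,G,H} → run H
t=13: ready={A,D,E,F,G,H} → run H
t=14: ready={A,D,E,F,G} → run A
t=15: ready={A,D,E,F,G} → run A
t=16: ready={A,D,E,F,G} → run A
t=17: ready={A,D,E,F,G} → run A
t=18: ready={A,D,E,F,G} → run A
t=19: ready={A,D,E,F,G} → run A
t=20: ready={D,E,F,G} → run D
t=21: ready={D,E,F,G} → run D
t=22: ready={D,E,F,G} → run D
t=23: ready={D,E,F,G} → run D
t=24: ready={E,F,G} → run E
t=25: ready={E,F,G} → run E
t=26: ready={E,F,G} → run E
t=27: ready={E,F,G} → run E
t=28: ready={E,F,G} → run E
t=29: ready={F,G} → run G
t=30: ready={F,G} → run G
t=31: ready={F} → run F
t=32: ready={F} → run F
t=33: ready={F} → run F
t=34: (idle)
t=35: (idle)
t=36: (idle)

context switches = 10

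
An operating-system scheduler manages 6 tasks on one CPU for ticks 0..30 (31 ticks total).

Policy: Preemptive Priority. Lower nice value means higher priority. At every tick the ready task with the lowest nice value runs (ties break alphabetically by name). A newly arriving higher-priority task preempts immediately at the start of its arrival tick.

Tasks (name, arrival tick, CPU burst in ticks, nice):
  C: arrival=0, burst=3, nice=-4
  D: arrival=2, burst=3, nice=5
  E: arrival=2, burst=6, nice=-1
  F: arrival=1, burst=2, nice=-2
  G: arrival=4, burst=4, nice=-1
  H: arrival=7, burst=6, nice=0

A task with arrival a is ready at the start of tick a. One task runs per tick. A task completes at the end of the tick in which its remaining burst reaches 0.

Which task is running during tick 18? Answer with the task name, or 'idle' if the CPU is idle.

running at tick 18 = H

t=0: ready={C} → run C
t=1: ready={C,F} → run C
t=2: ready={C,D,E,F} → run C
t=3: ready={D,E,F} → run F
t=4: ready={D,E,F,G} → run F
t=5: ready={D,E,G} → run E
t=6: ready={D,E,G} → run E
t=7: ready={D,E,G,H} → run E
t=8: ready={D,E,G,H} → run E
t=9: ready={D,E,G,H} → run E
t=10: ready={D,E,G,H} → run E
t=11: ready={D,G,H} → run G
t=12: ready={D,G,H} → run G
t=13: ready={D,G,H} → run G
t=14: ready={D,G,H} → run G
t=15: ready={D,H} → run H
t=16: ready={D,H} → run H
t=17: ready={D,H} → run H
t=18: ready={D,H} → run H
t=19: ready={D,H} → run H
t=20: ready={D,H} → run H
t=21: ready={D} → run D
t=22: ready={D} → run D
t=23: ready={D} → run D
t=24: (idle)
t=25: (idle)
t=26: (idle)
t=27: (idle)
t=28: (idle)
t=29: (idle)
t=30: (idle)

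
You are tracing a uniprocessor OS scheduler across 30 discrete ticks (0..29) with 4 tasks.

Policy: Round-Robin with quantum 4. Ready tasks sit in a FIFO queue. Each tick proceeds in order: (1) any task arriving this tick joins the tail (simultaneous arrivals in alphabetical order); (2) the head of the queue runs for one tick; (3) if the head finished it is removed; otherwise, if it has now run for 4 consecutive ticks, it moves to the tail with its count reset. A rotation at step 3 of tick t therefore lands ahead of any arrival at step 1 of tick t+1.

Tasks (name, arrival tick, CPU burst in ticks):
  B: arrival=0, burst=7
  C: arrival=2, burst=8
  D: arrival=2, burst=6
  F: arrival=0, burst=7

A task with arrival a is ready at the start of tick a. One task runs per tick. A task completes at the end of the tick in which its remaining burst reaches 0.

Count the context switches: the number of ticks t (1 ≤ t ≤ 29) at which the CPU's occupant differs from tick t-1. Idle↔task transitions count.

context switches = 8

t=0: queue=[B,F] q_used=0 → run B
t=1: queue=[B,F] q_used=1 → run B
t=2: queue=[B,F,C,D] q_used=2 → run B
t=3: queue=[B,F,C,D] q_used=3 → run B
t=4: queue=[F,C,D,B] q_used=0 → run F
t=5: queue=[F,C,D,B] q_used=1 → run F
t=6: queue=[F,C,D,B] q_used=2 → run F
t=7: queue=[F,C,D,B] q_used=3 → run F
t=8: queue=[C,D,B,F] q_used=0 → run C
t=9: queue=[C,D,B,F] q_used=1 → run C
t=10: queue=[C,D,B,F] q_used=2 → run C
t=11: queue=[C,D,B,F] q_used=3 → run C
t=12: queue=[D,B,F,C] q_used=0 → run D
t=13: queue=[D,B,F,C] q_used=1 → run D
t=14: queue=[D,B,F,C] q_used=2 → run D
t=15: queue=[D,B,F,C] q_used=3 → run D
t=16: queue=[B,F,C,D] q_used=0 → run B
t=17: queue=[B,F,C,D] q_used=1 → run B
t=18: queue=[B,F,C,D] q_used=2 → run B
t=19: queue=[F,C,D] q_used=0 → run F
t=20: queue=[F,C,D] q_used=1 → run F
t=21: queue=[F,C,D] q_used=2 → run F
t=22: queue=[C,D] q_used=0 → run C
t=23: queue=[C,D] q_used=1 → run C
t=24: queue=[C,D] q_used=2 → run C
t=25: queue=[C,D] q_used=3 → run C
t=26: queue=[D] q_used=0 → run D
t=27: queue=[D] q_used=1 → run D
t=28: (idle)
t=29: (idle)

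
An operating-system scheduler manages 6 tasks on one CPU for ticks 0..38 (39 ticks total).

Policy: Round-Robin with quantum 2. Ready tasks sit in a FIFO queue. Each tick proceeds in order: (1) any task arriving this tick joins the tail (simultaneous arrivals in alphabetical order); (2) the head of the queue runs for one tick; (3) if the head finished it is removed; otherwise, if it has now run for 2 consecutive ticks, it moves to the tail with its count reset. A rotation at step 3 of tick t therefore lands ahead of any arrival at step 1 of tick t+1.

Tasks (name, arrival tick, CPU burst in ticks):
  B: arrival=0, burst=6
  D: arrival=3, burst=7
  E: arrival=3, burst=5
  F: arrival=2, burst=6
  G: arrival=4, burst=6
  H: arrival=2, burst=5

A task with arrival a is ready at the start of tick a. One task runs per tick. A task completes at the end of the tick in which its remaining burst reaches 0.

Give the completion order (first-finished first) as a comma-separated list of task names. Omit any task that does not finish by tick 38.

completion order = B, F, H, E, G, D

t=0: queue=[B] q_used=0 → run B
t=1: queue=[B] q_used=1 → run B
t=2: queue=[B,F,H] q_used=0 → run B
t=3: queue=[B,F,H,D,E] q_used=1 → run B
t=4: queue=[F,H,D,E,B,G] q_used=0 → run F
t=5: queue=[F,H,D,E,B,G] q_used=1 → run F
t=6: queue=[H,D,E,B,G,F] q_used=0 → run H
t=7: queue=[H,D,E,B,G,F] q_used=1 → run H
t=8: queue=[D,E,B,G,F,H] q_used=0 → run D
t=9: queue=[D,E,B,G,F,H] q_used=1 → run D
t=10: queue=[E,B,G,F,H,D] q_used=0 → run E
t=11: queue=[E,B,G,F,H,D] q_used=1 → run E
t=12: queue=[B,G,F,H,D,E] q_used=0 → run B
t=13: queue=[B,G,F,H,D,E] q_used=1 → run B
t=14: queue=[G,F,H,D,E] q_used=0 → run G
t=15: queue=[G,F,H,D,E] q_used=1 → run G
t=16: queue=[F,H,D,E,G] q_used=0 → run F
t=17: queue=[F,H,D,E,G] q_used=1 → run F
t=18: queue=[H,D,E,G,F] q_used=0 → run H
t=19: queue=[H,D,E,G,F] q_used=1 → run H
t=20: queue=[D,E,G,F,H] q_used=0 → run D
t=21: queue=[D,E,G,F,H] q_used=1 → run D
t=22: queue=[E,G,F,H,D] q_used=0 → run E
t=23: queue=[E,G,F,H,D] q_used=1 → run E
t=24: queue=[G,F,H,D,E] q_used=0 → run G
t=25: queue=[G,F,H,D,E] q_used=1 → run G
t=26: queue=[F,H,D,E,G] q_used=0 → run F
t=27: queue=[F,H,D,E,G] q_used=1 → run F
t=28: queue=[H,D,E,G] q_used=0 → run H
t=29: queue=[D,E,G] q_used=0 → run D
t=30: queue=[D,E,G] q_used=1 → run D
t=31: queue=[E,G,D] q_used=0 → run E
t=32: queue=[G,D] q_used=0 → run G
t=33: queue=[G,D] q_used=1 → run G
t=34: queue=[D] q_used=0 → run D
t=35: (idle)
t=36: (idle)
t=37: (idle)
t=38: (idle)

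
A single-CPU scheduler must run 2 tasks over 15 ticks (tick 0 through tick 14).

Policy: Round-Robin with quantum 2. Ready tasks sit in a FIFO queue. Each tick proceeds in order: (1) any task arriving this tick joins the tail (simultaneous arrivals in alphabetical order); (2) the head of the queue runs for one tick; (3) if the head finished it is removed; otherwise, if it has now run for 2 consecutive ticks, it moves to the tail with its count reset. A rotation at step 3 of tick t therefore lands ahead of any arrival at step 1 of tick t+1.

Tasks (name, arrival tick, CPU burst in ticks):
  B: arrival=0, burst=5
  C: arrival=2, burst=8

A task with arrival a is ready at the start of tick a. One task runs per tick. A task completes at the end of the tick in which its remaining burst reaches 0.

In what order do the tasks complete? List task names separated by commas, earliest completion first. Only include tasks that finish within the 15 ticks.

completion order = B, C

t=0: queue=[B] q_used=0 → run B
t=1: queue=[B] q_used=1 → run B
t=2: queue=[B,C] q_used=0 → run B
t=3: queue=[B,C] q_used=1 → run B
t=4: queue=[C,B] q_used=0 → run C
t=5: queue=[C,B] q_used=1 → run C
t=6: queue=[B,C] q_used=0 → run B
t=7: queue=[C] q_used=0 → run C
t=8: queue=[C] q_used=1 → run C
t=9: queue=[C] q_used=0 → run C
t=10: queue=[C] q_used=1 → run C
t=11: queue=[C] q_used=0 → run C
t=12: queue=[C] q_used=1 → run C
t=13: (idle)
t=14: (idle)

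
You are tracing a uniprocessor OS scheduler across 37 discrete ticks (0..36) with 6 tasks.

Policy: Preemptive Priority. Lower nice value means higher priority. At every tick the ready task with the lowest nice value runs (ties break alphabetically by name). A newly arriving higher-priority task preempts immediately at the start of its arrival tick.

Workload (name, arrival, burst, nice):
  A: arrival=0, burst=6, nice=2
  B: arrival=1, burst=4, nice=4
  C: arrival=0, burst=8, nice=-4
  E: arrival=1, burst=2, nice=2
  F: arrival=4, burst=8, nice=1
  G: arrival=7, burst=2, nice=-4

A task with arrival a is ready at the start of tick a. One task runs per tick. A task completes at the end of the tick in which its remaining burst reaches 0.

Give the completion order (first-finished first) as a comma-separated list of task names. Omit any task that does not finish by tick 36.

completion order = C, G, F, A, E, B

t=0: ready={A,C} → run C
t=1: ready={A,B,C,E} → run C
t=2: ready={A,B,C,E} → run C
t=3: ready={A,B,C,E} → run C
t=4: ready={A,B,C,E,F} → run C
t=5: ready={A,B,C,E,F} → run C
t=6: ready={A,B,C,E,F} → run C
t=7: ready={A,B,C,E,F,G} → run C
t=8: ready={A,B,E,F,G} → run G
t=9: ready={A,B,E,F,G} → run G
t=10: ready={A,B,E,F} → run F
t=11: ready={A,B,E,F} → run F
t=12: ready={A,B,E,F} → run F
t=13: ready={A,B,E,F} → run F
t=14: ready={A,B,E,F} → run F
t=15: ready={A,B,E,F} → run F
t=16: ready={A,B,E,F} → run F
t=17: ready={A,B,E,F} → run F
t=18: ready={A,B,E} → run A
t=19: ready={A,B,E} → run A
t=20: ready={A,B,E} → run A
t=21: ready={A,B,E} → run A
t=22: ready={A,B,E} → run A
t=23: ready={A,B,E} → run A
t=24: ready={B,E} → run E
t=25: ready={B,E} → run E
t=26: ready={B} → run B
t=27: ready={B} → run B
t=28: ready={B} → run B
t=29: ready={B} → run B
t=30: (idle)
t=31: (idle)
t=32: (idle)
t=33: (idle)
t=34: (idle)
t=35: (idle)
t=36: (idle)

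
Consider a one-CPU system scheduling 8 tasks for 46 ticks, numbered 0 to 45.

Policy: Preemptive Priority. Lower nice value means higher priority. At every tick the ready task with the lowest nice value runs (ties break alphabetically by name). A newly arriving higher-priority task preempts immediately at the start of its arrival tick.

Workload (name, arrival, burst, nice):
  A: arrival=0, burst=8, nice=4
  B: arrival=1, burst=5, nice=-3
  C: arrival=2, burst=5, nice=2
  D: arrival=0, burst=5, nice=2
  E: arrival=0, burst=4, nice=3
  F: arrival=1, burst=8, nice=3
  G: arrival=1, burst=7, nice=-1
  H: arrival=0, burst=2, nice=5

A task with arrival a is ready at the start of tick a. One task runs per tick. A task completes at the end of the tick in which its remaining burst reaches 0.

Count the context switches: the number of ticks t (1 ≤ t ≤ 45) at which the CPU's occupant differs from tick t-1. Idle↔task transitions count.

context switches = 9

t=0: ready={A,D,E,H} → run D
t=1: ready={A,B,D,E,F,G,H} → run B
t=2: ready={A,B,C,D,E,F,G,H} → run B
t=3: ready={A,B,C,D,E,F,G,H} → run B
t=4: ready={A,B,C,D,E,F,G,H} → run B
t=5: ready={A,B,C,D,E,F,G,H} → run B
t=6: ready={A,C,D,E,F,G,H} → run G
t=7: ready={A,C,D,E,F,G,H} → run G
t=8: ready={A,C,D,E,F,G,H} → run G
t=9: ready={A,C,D,E,F,G,H} → run G
t=10: ready={A,C,D,E,F,G,H} → run G
t=11: ready={A,C,D,E,F,G,H} → run G
t=12: ready={A,C,D,E,F,G,H} → run G
t=13: ready={A,C,D,E,F,H} → run C
t=14: ready={A,C,D,E,F,H} → run C
t=15: ready={A,C,D,E,F,H} → run C
t=16: ready={A,C,D,E,F,H} → run C
t=17: ready={A,C,D,E,F,H} → run C
t=18: ready={A,D,E,F,H} → run D
t=19: ready={A,D,E,F,H} → run D
t=20: ready={A,D,E,F,H} → run D
t=21: ready={A,D,E,F,H} → run D
t=22: ready={A,E,F,H} → run E
t=23: ready={A,E,F,H} → run E
t=24: ready={A,E,F,H} → run E
t=25: ready={A,E,F,H} → run E
t=26: ready={A,F,H} → run F
t=27: ready={A,F,H} → run F
t=28: ready={A,F,H} → run F
t=29: ready={A,F,H} → run F
t=30: ready={A,F,H} → run F
t=31: ready={A,F,H} → run F
t=32: ready={A,F,H} → run F
t=33: ready={A,F,H} → run F
t=34: ready={A,H} → run A
t=35: ready={A,H} → run A
t=36: ready={A,H} → run A
t=37: ready={A,H} → run A
t=38: ready={A,H} → run A
t=39: ready={A,H} → run A
t=40: ready={A,H} → run A
t=41: ready={A,H} → run A
t=42: ready={H} → run H
t=43: ready={H} → run H
t=44: (idle)
t=45: (idle)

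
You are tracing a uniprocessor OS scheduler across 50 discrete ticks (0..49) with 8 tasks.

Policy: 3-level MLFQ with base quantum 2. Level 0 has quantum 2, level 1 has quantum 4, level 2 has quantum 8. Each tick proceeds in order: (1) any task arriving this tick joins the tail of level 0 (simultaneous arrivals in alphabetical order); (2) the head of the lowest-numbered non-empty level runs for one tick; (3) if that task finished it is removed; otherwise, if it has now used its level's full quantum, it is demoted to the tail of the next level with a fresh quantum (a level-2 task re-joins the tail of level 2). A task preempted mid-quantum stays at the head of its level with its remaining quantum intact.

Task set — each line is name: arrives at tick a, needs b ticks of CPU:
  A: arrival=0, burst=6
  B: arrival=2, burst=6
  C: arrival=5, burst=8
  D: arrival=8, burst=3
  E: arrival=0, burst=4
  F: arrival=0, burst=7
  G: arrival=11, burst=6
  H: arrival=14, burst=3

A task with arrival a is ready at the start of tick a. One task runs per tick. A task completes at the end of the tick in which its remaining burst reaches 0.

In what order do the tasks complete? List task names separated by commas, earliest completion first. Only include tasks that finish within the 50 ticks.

completion order = A, E, B, D, G, H, F, C

t=0: L0/L1/L2 = AEF/-/- → run A
t=1: L0/L1/L2 = AEF/-/- → run A
t=2: L0/L1/L2 = EFB/A/- → run E
t=3: L0/L1/L2 = EFB/A/- → run E
t=4: L0/L1/L2 = FB/AE/- → run F
t=5: L0/L1/L2 = FBC/AE/- → run F
t=6: L0/L1/L2 = BC/AEF/- → run B
t=7: L0/L1/L2 = BC/AEF/- → run B
t=8: L0/L1/L2 = CD/AEFB/- → run C
t=9: L0/L1/L2 = CD/AEFB/- → run C
t=10: L0/L1/L2 = D/AEFBC/- → run D
t=11: L0/L1/L2 = DG/AEFBC/- → run D
t=12: L0/L1/L2 = G/AEFBCD/- → run G
t=13: L0/L1/L2 = G/AEFBCD/- → run G
t=14: L0/L1/L2 = H/AEFBCDG/- → run H
t=15: L0/L1/L2 = H/AEFBCDG/- → run H
t=16: L0/L1/L2 = -/AEFBCDGH/- → run A
t=17: L0/L1/L2 = -/AEFBCDGH/- → run A
t=18: L0/L1/L2 = -/AEFBCDGH/- → run A
t=19: L0/L1/L2 = -/AEFBCDGH/- → run A
t=20: L0/L1/L2 = -/EFBCDGH/- → run E
t=21: L0/L1/L2 = -/EFBCDGH/- → run E
t=22: L0/L1/L2 = -/FBCDGH/- → run F
t=23: L0/L1/L2 = -/FBCDGH/- → run F
t=24: L0/L1/L2 = -/FBCDGH/- → run F
t=25: L0/L1/L2 = -/FBCDGH/- → run F
t=26: L0/L1/L2 = -/BCDGH/F → run B
t=27: L0/L1/L2 = -/BCDGH/F → run B
t=28: L0/L1/L2 = -/BCDGH/F → run B
t=29: L0/L1/L2 = -/BCDGH/F → run B
t=30: L0/L1/L2 = -/CDGH/F → run C
t=31: L0/L1/L2 = -/CDGH/F → run C
t=32: L0/L1/L2 = -/CDGH/F → run C
t=33: L0/L1/L2 = -/CDGH/F → run C
t=34: L0/L1/L2 = -/DGH/FC → run D
t=35: L0/L1/L2 = -/GH/FC → run G
t=36: L0/L1/L2 = -/GH/FC → run G
t=37: L0/L1/L2 = -/GH/FC → run G
t=38: L0/L1/L2 = -/GH/FC → run G
t=39: L0/L1/L2 = -/H/FC → run H
t=40: L0/L1/L2 = -/-/FC → run F
t=41: L0/L1/L2 = -/-/C → run C
t=42: L0/L1/L2 = -/-/C → run C
t=43: (idle)
t=44: (idle)
t=45: (idle)
t=46: (idle)
t=47: (idle)
t=48: (idle)
t=49: (idle)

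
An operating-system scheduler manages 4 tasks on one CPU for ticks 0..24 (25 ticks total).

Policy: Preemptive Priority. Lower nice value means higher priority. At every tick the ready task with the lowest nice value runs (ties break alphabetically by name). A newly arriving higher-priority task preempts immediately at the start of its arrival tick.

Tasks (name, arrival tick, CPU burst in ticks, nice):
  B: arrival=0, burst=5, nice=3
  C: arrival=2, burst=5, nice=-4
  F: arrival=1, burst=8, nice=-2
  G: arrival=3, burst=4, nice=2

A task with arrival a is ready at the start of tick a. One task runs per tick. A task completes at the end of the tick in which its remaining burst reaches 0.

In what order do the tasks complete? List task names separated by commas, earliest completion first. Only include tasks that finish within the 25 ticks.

t=0: ready={B} → run B
t=1: ready={B,F} → run F
t=2: ready={B,C,F} → run C
t=3: ready={B,C,F,G} → run C
t=4: ready={B,C,F,G} → run C
t=5: ready={B,C,F,G} → run C
t=6: ready={B,C,F,G} → run C
t=7: ready={B,F,G} → run F
t=8: ready={B,F,G} → run F
t=9: ready={B,F,G} → run F
t=10: ready={B,F,G} → run F
t=11: ready={B,F,G} → run F
t=12: ready={B,F,G} → run F
t=13: ready={B,F,G} → run F
t=14: ready={B,G} → run G
t=15: ready={B,G} → run G
t=16: ready={B,G} → run G
t=17: ready={B,G} → run G
t=18: ready={B} → run B
t=19: ready={B} → run B
t=20: ready={B} → run B
t=21: ready={B} → run B
t=22: (idle)
t=23: (idle)
t=24: (idle)

completion order = C, F, G, B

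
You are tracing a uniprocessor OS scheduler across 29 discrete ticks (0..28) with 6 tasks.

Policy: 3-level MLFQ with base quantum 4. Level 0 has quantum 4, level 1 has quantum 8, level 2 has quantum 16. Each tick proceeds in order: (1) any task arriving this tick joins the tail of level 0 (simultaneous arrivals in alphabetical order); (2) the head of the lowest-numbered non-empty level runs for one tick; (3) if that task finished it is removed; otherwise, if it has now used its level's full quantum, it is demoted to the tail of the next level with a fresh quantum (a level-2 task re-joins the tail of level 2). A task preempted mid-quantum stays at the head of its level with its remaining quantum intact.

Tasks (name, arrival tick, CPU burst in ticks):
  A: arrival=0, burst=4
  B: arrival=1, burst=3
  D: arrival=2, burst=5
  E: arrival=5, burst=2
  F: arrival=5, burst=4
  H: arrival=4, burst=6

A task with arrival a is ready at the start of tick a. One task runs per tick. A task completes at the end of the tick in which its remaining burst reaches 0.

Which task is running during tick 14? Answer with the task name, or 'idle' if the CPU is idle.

running at tick 14 = H

t=0: L0/L1/L2 = A/-/- → run A
t=1: L0/L1/L2 = AB/-/- → run A
t=2: L0/L1/L2 = ABD/-/- → run A
t=3: L0/L1/L2 = ABD/-/- → run A
t=4: L0/L1/L2 = BDH/-/- → run B
t=5: L0/L1/L2 = BDHEF/-/- → run B
t=6: L0/L1/L2 = BDHEF/-/- → run B
t=7: L0/L1/L2 = DHEF/-/- → run D
t=8: L0/L1/L2 = DHEF/-/- → run D
t=9: L0/L1/L2 = DHEF/-/- → run D
t=10: L0/L1/L2 = DHEF/-/- → run D
t=11: L0/L1/L2 = HEF/D/- → run H
t=12: L0/L1/L2 = HEF/D/- → run H
t=13: L0/L1/L2 = HEF/D/- → run H
t=14: L0/L1/L2 = HEF/D/- → run H
t=15: L0/L1/L2 = EF/DH/- → run E
t=16: L0/L1/L2 = EF/DH/- → run E
t=17: L0/L1/L2 = F/DH/- → run F
t=18: L0/L1/L2 = F/DH/- → run F
t=19: L0/L1/L2 = F/DH/- → run F
t=20: L0/L1/L2 = F/DH/- → run F
t=21: L0/L1/L2 = -/DH/- → run D
t=22: L0/L1/L2 = -/H/- → run H
t=23: L0/L1/L2 = -/H/- → run H
t=24: (idle)
t=25: (idle)
t=26: (idle)
t=27: (idle)
t=28: (idle)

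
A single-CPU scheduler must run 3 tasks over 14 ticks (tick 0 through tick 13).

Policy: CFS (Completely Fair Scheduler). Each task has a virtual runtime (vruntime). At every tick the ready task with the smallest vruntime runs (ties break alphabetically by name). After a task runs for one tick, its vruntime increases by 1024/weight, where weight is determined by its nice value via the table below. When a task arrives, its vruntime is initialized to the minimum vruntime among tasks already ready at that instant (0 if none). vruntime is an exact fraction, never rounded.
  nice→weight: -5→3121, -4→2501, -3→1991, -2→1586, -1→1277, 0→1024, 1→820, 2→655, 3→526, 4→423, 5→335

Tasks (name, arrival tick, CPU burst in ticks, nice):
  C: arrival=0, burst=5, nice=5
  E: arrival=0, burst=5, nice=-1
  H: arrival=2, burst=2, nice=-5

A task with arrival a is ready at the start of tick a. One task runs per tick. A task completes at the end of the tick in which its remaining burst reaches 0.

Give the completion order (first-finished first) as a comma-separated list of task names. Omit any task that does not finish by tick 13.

completion order = H, E, C

t=0: vr[C=0 E=0] → run C
t=1: vr[C=1024/335 E=0] → run E
t=2: vr[C=1024/335 E=1024/1277 H=1024/1277] → run E
t=3: vr[C=1024/335 E=2048/1277 H=1024/1277] → run H
t=4: vr[C=1024/335 E=2048/1277 H=4503552/3985517] → run H
t=5: vr[C=1024/335 E=2048/1277] → run E
t=6: vr[C=1024/335 E=3072/1277] → run E
t=7: vr[C=1024/335 E=4096/1277] → run C
t=8: vr[C=2048/335 E=4096/1277] → run E
t=9: vr[C=2048/335] → run C
t=10: vr[C=3072/335] → run C
t=11: vr[C=4096/335] → run C
t=12: (idle)
t=13: (idle)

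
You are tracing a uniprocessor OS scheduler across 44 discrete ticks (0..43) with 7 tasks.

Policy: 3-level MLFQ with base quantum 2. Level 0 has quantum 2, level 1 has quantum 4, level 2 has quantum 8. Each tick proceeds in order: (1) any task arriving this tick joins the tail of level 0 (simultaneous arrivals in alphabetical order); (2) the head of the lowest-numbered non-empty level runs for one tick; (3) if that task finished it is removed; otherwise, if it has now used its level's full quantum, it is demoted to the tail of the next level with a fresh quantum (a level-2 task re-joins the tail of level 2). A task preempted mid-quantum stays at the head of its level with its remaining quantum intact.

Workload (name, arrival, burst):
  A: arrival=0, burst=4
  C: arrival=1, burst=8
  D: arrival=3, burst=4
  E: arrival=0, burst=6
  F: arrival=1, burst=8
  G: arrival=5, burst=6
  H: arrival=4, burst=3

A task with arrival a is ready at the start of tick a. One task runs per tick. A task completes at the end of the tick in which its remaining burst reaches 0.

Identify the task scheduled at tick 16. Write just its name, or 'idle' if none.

running at tick 16 = E

t=0: L0/L1/L2 = AE/-/- → run A
t=1: L0/L1/L2 = AECF/-/- → run A
t=2: L0/L1/L2 = ECF/A/- → run E
t=3: L0/L1/L2 = ECFD/A/- → run E
t=4: L0/L1/L2 = CFDH/AE/- → run C
t=5: L0/L1/L2 = CFDHG/AE/- → run C
t=6: L0/L1/L2 = FDHG/AEC/- → run F
t=7: L0/L1/L2 = FDHG/AEC/- → run F
t=8: L0/L1/L2 = DHG/AECF/- → run D
t=9: L0/L1/L2 = DHG/AECF/- → run D
t=10: L0/L1/L2 = HG/AECFD/- → run H
t=11: L0/L1/L2 = HG/AECFD/- → run H
t=12: L0/L1/L2 = G/AECFDH/- → run G
t=13: L0/L1/L2 = G/AECFDH/- → run G
t=14: L0/L1/L2 = -/AECFDHG/- → run A
t=15: L0/L1/L2 = -/AECFDHG/- → run A
t=16: L0/L1/L2 = -/ECFDHG/- → run E
t=17: L0/L1/L2 = -/ECFDHG/- → run E
t=18: L0/L1/L2 = -/ECFDHG/- → run E
t=19: L0/L1/L2 = -/ECFDHG/- → run E
t=20: L0/L1/L2 = -/CFDHG/- → run C
t=21: L0/L1/L2 = -/CFDHG/- → run C
t=22: L0/L1/L2 = -/CFDHG/- → run C
t=23: L0/L1/L2 = -/CFDHG/- → run C
t=24: L0/L1/L2 = -/FDHG/C → run F
t=25: L0/L1/L2 = -/FDHG/C → run F
t=26: L0/L1/L2 = -/FDHG/C → run F
t=27: L0/L1/L2 = -/FDHG/C → run F
t=28: L0/L1/L2 = -/DHG/CF → run D
t=29: L0/L1/L2 = -/DHG/CF → run D
t=30: L0/L1/L2 = -/HG/CF → run H
t=31: L0/L1/L2 = -/G/CF → run G
t=32: L0/L1/L2 = -/G/CF → run G
t=33: L0/L1/L2 = -/G/CF → run G
t=34: L0/L1/L2 = -/G/CF → run G
t=35: L0/L1/L2 = -/-/CF → run C
t=36: L0/L1/L2 = -/-/CF → run C
t=37: L0/L1/L2 = -/-/F → run F
t=38: L0/L1/L2 = -/-/F → run F
t=39: (idle)
t=40: (idle)
t=41: (idle)
t=42: (idle)
t=43: (idle)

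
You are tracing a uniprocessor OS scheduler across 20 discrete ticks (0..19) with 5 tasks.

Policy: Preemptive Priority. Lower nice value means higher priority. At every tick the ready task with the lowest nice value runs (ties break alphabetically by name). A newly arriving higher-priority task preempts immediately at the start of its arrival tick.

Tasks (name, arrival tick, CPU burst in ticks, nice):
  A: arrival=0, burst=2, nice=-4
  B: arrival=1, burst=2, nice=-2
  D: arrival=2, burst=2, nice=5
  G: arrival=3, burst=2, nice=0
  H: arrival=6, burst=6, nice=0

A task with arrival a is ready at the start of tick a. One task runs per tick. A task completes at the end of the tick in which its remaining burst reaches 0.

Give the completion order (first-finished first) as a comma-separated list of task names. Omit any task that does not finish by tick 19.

t=0: ready={A} → run A
t=1: ready={A,B} → run A
t=2: ready={B,D} → run B
t=3: ready={B,D,G} → run B
t=4: ready={D,G} → run G
t=5: ready={D,G} → run G
t=6: ready={D,H} → run H
t=7: ready={D,H} → run H
t=8: ready={D,H} → run H
t=9: ready={D,H} → run H
t=10: ready={D,H} → run H
t=11: ready={D,H} → run H
t=12: ready={D} → run D
t=13: ready={D} → run D
t=14: (idle)
t=15: (idle)
t=16: (idle)
t=17: (idle)
t=18: (idle)
t=19: (idle)

completion order = A, B, G, H, D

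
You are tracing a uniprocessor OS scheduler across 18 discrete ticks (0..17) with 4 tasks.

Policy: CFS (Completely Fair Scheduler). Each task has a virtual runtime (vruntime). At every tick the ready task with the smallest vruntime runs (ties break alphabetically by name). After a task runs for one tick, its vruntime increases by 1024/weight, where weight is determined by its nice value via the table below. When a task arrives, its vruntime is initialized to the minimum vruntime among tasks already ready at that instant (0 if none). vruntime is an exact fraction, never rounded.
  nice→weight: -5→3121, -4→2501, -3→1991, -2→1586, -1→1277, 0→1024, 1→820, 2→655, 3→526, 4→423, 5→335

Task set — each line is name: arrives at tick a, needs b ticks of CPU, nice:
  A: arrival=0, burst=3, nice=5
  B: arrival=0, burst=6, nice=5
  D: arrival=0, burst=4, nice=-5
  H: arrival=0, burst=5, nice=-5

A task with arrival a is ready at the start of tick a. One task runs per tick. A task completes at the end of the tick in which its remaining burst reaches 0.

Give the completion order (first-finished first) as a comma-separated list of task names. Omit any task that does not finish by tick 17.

completion order = D, H, A, B

t=0: vr[A=0 B=0 D=0 H=0] → run A
t=1: vr[A=1024/335 B=0 D=0 H=0] → run B
t=2: vr[A=1024/335 B=1024/335 D=0 H=0] → run D
t=3: vr[A=1024/335 B=1024/335 D=1024/3121 H=0] → run H
t=4: vr[A=1024/335 B=1024/335 D=1024/3121 H=1024/3121] → run D
t=5: vr[A=1024/335 B=1024/335 D=2048/3121 H=1024/3121] → run H
t=6: vr[A=1024/335 B=1024/335 D=2048/3121 H=2048/3121] → run D
t=7: vr[A=1024/335 B=1024/335 D=3072/3121 H=2048/3121] → run H
t=8: vr[A=1024/335 B=1024/335 D=3072/3121 H=3072/3121] → run D
t=9: vr[A=1024/335 B=1024/335 H=3072/3121] → run H
t=10: vr[A=1024/335 B=1024/335 H=4096/3121] → run H
t=11: vr[A=1024/335 B=1024/335] → run A
t=12: vr[A=2048/335 B=1024/335] → run B
t=13: vr[A=2048/335 B=2048/335] → run A
t=14: vr[B=2048/335] → run B
t=15: vr[B=3072/335] → run B
t=16: vr[B=4096/335] → run B
t=17: vr[B=1024/67] → run B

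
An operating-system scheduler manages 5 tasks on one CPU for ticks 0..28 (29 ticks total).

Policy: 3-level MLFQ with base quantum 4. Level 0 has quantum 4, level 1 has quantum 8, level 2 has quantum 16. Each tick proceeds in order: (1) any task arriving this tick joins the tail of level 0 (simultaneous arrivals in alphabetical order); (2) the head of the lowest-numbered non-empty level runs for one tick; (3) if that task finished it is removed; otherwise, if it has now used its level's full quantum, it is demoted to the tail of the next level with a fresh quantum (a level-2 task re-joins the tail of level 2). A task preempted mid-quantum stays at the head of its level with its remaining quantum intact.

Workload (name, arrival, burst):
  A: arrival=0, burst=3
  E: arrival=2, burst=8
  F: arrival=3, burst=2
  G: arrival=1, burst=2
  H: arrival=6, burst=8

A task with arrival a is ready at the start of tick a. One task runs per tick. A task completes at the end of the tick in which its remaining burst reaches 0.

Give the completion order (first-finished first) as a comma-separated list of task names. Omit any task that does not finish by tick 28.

t=0: L0/L1/L2 = A/-/- → run A
t=1: L0/L1/L2 = AG/-/- → run A
t=2: L0/L1/L2 = AGE/-/- → run A
t=3: L0/L1/L2 = GEF/-/- → run G
t=4: L0/L1/L2 = GEF/-/- → run G
t=5: L0/L1/L2 = EF/-/- → run E
t=6: L0/L1/L2 = EFH/-/- → run E
t=7: L0/L1/L2 = EFH/-/- → run E
t=8: L0/L1/L2 = EFH/-/- → run E
t=9: L0/L1/L2 = FH/E/- → run F
t=10: L0/L1/L2 = FH/E/- → run F
t=11: L0/L1/L2 = H/E/- → run H
t=12: L0/L1/L2 = H/E/- → run H
t=13: L0/L1/L2 = H/E/- → run H
t=14: L0/L1/L2 = H/E/- → run H
t=15: L0/L1/L2 = -/EH/- → run E
t=16: L0/L1/L2 = -/EH/- → run E
t=17: L0/L1/L2 = -/EH/- → run E
t=18: L0/L1/L2 = -/EH/- → run E
t=19: L0/L1/L2 = -/H/- → run H
t=20: L0/L1/L2 = -/H/- → run H
t=21: L0/L1/L2 = -/H/- → run H
t=22: L0/L1/L2 = -/H/- → run H
t=23: (idle)
t=24: (idle)
t=25: (idle)
t=26: (idle)
t=27: (idle)
t=28: (idle)

completion order = A, G, F, E, H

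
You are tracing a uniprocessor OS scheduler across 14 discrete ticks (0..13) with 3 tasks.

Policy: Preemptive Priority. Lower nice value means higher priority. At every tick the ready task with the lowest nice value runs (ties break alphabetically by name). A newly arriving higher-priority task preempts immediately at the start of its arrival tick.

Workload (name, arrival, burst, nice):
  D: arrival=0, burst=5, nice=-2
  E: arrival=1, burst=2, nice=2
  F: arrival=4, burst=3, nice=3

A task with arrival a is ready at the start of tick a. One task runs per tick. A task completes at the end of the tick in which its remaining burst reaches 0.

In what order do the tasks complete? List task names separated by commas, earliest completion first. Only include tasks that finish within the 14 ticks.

t=0: ready={D} → run D
t=1: ready={D,E} → run D
t=2: ready={D,E} → run D
t=3: ready={D,E} → run D
t=4: ready={D,E,F} → run D
t=5: ready={E,F} → run E
t=6: ready={E,F} → run E
t=7: ready={F} → run F
t=8: ready={F} → run F
t=9: ready={F} → run F
t=10: (idle)
t=11: (idle)
t=12: (idle)
t=13: (idle)

completion order = D, E, F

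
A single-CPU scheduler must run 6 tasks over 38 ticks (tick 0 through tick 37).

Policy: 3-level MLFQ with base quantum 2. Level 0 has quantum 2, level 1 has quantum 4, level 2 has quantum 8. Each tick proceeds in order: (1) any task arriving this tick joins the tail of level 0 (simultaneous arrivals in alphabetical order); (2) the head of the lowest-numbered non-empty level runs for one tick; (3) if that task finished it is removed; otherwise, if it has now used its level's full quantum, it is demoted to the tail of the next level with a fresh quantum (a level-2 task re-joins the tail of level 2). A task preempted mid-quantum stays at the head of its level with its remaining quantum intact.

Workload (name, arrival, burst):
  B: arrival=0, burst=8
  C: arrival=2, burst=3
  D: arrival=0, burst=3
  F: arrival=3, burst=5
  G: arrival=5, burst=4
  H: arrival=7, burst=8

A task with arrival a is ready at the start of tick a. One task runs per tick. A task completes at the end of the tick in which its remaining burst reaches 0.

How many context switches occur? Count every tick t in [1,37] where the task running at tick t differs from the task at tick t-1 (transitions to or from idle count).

context switches = 14

t=0: L0/L1/L2 = BD/-/- → run B
t=1: L0/L1/L2 = BD/-/- → run B
t=2: L0/L1/L2 = DC/B/- → run D
t=3: L0/L1/L2 = DCF/B/- → run D
t=4: L0/L1/L2 = CF/BD/- → run C
t=5: L0/L1/L2 = CFG/BD/- → run C
t=6: L0/L1/L2 = FG/BDC/- → run F
t=7: L0/L1/L2 = FGH/BDC/- → run F
t=8: L0/L1/L2 = GH/BDCF/- → run G
t=9: L0/L1/L2 = GH/BDCF/- → run G
t=10: L0/L1/L2 = H/BDCFG/- → run H
t=11: L0/L1/L2 = H/BDCFG/- → run H
t=12: L0/L1/L2 = -/BDCFGH/- → run B
t=13: L0/L1/L2 = -/BDCFGH/- → run B
t=14: L0/L1/L2 = -/BDCFGH/- → run B
t=15: L0/L1/L2 = -/BDCFGH/- → run B
t=16: L0/L1/L2 = -/DCFGH/B → run D
t=17: L0/L1/L2 = -/CFGH/B → run C
t=18: L0/L1/L2 = -/FGH/B → run F
t=19: L0/L1/L2 = -/FGH/B → run F
t=20: L0/L1/L2 = -/FGH/B → run F
t=21: L0/L1/L2 = -/GH/B → run G
t=22: L0/L1/L2 = -/GH/B → run G
t=23: L0/L1/L2 = -/H/B → run H
t=24: L0/L1/L2 = -/H/B → run H
t=25: L0/L1/L2 = -/H/B → run H
t=26: L0/L1/L2 = -/H/B → run H
t=27: L0/L1/L2 = -/-/BH → run B
t=28: L0/L1/L2 = -/-/BH → run B
t=29: L0/L1/L2 = -/-/H → run H
t=30: L0/L1/L2 = -/-/H → run H
t=31: (idle)
t=32: (idle)
t=33: (idle)
t=34: (idle)
t=35: (idle)
t=36: (idle)
t=37: (idle)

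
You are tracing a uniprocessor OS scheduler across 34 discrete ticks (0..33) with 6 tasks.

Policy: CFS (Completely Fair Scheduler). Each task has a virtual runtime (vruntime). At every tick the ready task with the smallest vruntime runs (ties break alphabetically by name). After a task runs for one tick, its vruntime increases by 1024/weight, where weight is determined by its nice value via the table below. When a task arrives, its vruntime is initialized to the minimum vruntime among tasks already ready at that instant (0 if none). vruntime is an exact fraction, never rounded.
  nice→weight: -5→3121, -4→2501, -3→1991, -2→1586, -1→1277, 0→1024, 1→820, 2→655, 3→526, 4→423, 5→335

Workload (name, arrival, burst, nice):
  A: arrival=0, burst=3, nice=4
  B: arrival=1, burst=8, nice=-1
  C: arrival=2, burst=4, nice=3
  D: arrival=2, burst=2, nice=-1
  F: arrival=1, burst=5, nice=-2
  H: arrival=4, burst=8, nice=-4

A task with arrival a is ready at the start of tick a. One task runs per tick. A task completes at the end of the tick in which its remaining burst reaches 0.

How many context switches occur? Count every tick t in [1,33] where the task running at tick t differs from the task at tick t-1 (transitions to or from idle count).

t=0: vr[A=0] → run A
t=1: vr[A=1024/423 B=1024/423 F=1024/423] → run A
t=2: vr[A=2048/423 B=1024/423 C=1024/423 D=1024/423 F=1024/423] → run B
t=3: vr[A=2048/423 B=1740800/540171 C=1024/423 D=1024/423 F=1024/423] → run C
t=4: vr[A=2048/423 B=1740800/540171 C=485888/111249 D=1024/423 F=1024/423 H=1024/423] → run D
t=5: vr[A=2048/423 B=1740800/540171 C=485888/111249 D=1740800/540171 F=1024/423 H=1024/423] → run F
t=6: vr[A=2048/423 B=1740800/540171 C=485888/111249 D=1740800/540171 F=1028608/335439 H=1024/423] → run H
t=7: vr[A=2048/423 B=1740800/540171 C=485888/111249 D=1740800/540171 F=1028608/335439 H=2994176/1057923] → run H
t=8: vr[A=2048/423 B=1740800/540171 C=485888/111249 D=1740800/540171 F=1028608/335439 H=3427328/1057923] → run F
t=9: vr[A=2048/423 B=1740800/540171 C=485888/111249 D=1740800/540171 F=1245184/335439 H=3427328/1057923] → run B
t=10: vr[A=2048/423 B=2173952/540171 C=485888/111249 D=1740800/540171 F=1245184/335439 H=3427328/1057923] → run D
t=11: vr[A=2048/423 B=2173952/540171 C=485888/111249 F=1245184/335439 H=3427328/1057923] → run H
t=12: vr[A=2048/423 B=2173952/540171 C=485888/111249 F=1245184/335439 H=3860480/1057923] → run H
t=13: vr[A=2048/423 B=2173952/540171 C=485888/111249 F=1245184/335439 H=4293632/1057923] → run F
t=14: vr[A=2048/423 B=2173952/540171 C=485888/111249 F=1461760/335439 H=4293632/1057923] → run B
t=15: vr[A=2048/423 B=2607104/540171 C=485888/111249 F=1461760/335439 H=4293632/1057923] → run H
t=16: vr[A=2048/423 B=2607104/540171 C=485888/111249 F=1461760/335439 H=4726784/1057923] → run F
t=17: vr[A=2048/423 B=2607104/540171 C=485888/111249 F=1678336/335439 H=4726784/1057923] → run C
t=18: vr[A=2048/423 B=2607104/540171 C=702464/111249 F=1678336/335439 H=4726784/1057923] → run H
t=19: vr[A=2048/423 B=2607104/540171 C=702464/111249 F=1678336/335439 H=5159936/1057923] → run B
t=20: vr[A=2048/423 B=3040256/540171 C=702464/111249 F=1678336/335439 H=5159936/1057923] → run A
t=21: vr[B=3040256/540171 C=702464/111249 F=1678336/335439 H=5159936/1057923] → run H
t=22: vr[B=3040256/540171 C=702464/111249 F=1678336/335439 H=5593088/1057923] → run F
t=23: vr[B=3040256/540171 C=702464/111249 H=5593088/1057923] → run H
t=24: vr[B=3040256/540171 C=702464/111249] → run B
t=25: vr[B=3473408/540171 C=702464/111249] → run C
t=26: vr[B=3473408/540171 C=919040/111249] → run B
t=27: vr[B=3906560/540171 C=919040/111249] → run B
t=28: vr[B=4339712/540171 C=919040/111249] → run B
t=29: vr[C=919040/111249] → run C
t=30: (idle)
t=31: (idle)
t=32: (idle)
t=33: (idle)

context switches = 25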